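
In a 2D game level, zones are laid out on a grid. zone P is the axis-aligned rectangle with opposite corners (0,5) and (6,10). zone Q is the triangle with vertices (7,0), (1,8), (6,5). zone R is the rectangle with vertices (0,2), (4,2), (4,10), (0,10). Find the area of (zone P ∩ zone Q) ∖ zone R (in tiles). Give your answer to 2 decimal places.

1.20

|zone P ∩ zone Q| = 4.125.
|(zone P ∩ zone Q) ∩ zone R| = 2.925.
|(zone P ∩ zone Q) ∖ zone R| = 4.125 − 2.925 = 1.20.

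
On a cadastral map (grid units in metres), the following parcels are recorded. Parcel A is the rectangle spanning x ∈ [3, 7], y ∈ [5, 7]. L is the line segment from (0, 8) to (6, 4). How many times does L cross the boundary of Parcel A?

2

The segment meets the boundary at (4.5,5), (3,6).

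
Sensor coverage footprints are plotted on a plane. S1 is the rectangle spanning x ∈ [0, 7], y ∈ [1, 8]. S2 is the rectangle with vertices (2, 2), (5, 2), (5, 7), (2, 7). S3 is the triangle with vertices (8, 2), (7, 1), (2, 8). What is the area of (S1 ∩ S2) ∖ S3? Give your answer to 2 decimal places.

|S1 ∩ S2| = 15.
|(S1 ∩ S2) ∩ S3| = 1.6571.
|(S1 ∩ S2) ∖ S3| = 15 − 1.6571 = 13.34.

13.34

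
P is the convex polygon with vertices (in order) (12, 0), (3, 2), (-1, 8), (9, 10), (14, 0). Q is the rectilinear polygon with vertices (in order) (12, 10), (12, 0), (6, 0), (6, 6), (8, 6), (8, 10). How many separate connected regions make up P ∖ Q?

2

P ∖ Q splits into 2 disjoint pieces (area 43.1, area 4).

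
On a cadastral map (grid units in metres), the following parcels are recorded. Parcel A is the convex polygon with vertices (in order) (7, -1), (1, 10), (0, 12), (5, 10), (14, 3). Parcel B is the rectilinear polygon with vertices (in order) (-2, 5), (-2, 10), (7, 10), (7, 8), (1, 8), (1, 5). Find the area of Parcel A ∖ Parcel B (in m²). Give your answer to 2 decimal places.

|Parcel A| = 68.5, |Parcel A∩Parcel B| = 9.3535.
|Parcel A ∖ Parcel B| = |Parcel A| − |Parcel A∩Parcel B| = 68.5 − 9.3535 = 59.15.

59.15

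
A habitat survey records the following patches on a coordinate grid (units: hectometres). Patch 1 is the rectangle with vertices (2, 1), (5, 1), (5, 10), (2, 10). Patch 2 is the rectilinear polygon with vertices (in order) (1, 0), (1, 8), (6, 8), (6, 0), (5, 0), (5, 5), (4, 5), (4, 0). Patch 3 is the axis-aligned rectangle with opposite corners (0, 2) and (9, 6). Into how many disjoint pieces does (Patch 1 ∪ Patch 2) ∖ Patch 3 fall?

(Patch 1 ∪ Patch 2) ∖ Patch 3 splits into 2 disjoint pieces (area 16, area 9).

2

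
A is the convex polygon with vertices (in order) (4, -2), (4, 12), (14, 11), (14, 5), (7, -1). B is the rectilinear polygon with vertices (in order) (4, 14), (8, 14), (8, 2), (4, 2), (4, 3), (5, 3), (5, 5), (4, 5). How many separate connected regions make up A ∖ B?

A ∖ B splits into 2 disjoint pieces (area 66.3, area 2).

2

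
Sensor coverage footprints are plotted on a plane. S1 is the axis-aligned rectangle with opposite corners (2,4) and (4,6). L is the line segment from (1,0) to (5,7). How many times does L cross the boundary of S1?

2

The segment meets the boundary at (4,5.25), (3.286,4).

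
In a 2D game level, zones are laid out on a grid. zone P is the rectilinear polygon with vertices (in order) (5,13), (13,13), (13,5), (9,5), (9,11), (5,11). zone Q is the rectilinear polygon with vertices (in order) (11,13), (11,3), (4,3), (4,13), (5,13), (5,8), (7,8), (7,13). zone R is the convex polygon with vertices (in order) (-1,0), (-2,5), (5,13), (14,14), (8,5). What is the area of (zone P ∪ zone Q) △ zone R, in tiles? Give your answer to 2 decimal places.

|zone P ∪ zone Q| = 80.
|(zone P ∪ zone Q) ∩ zone R| = 51.0786.
|(zone P ∪ zone Q) △ zone R| = 80 + 102.5 − 102.1571 = 80.34.

80.34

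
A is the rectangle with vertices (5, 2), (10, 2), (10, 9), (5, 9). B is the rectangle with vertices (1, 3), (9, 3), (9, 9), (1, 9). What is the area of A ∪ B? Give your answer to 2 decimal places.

59.00

By inclusion–exclusion:
Individual areas: |A| = 35, |B| = 48.
|A∩B|: x∈[5,9], y∈[3,9] → 4·6 = 24.
|A ∪ B| = 83 − 24 = 59.00.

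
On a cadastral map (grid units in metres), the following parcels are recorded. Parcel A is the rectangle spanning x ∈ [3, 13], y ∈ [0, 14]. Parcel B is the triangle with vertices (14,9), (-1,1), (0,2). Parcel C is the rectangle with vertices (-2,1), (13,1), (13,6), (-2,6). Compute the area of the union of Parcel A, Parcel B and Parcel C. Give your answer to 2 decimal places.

By inclusion–exclusion:
Individual areas: |Parcel A| = 140, |Parcel B| = 3.5, |Parcel C| = 75.
|Parcel A∩Parcel B| = 2.
|Parcel A∩Parcel C|: x∈[3,13], y∈[1,6] → 10·5 = 50.
|Parcel B∩Parcel C| = 2.9375.
|Parcel A∩Parcel B∩Parcel C| = 1.4542.
|Parcel A ∪ Parcel B ∪ Parcel C| = 218.5 − 54.9375 + 1.4542 = 165.02.

165.02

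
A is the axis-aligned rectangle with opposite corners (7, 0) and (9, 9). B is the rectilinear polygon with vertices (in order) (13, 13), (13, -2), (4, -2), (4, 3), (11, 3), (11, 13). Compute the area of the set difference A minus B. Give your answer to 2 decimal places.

12.00

|A| = 18, |A∩B| = 6.
|A ∖ B| = |A| − |A∩B| = 18 − 6 = 12.00.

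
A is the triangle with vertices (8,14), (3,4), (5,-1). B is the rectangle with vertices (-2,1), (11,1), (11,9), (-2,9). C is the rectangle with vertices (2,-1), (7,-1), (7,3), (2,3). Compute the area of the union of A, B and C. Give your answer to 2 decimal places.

117.75

By inclusion–exclusion:
Individual areas: |A| = 22.5, |B| = 104, |C| = 20.
|A∩B| = 17.55.
|A∩C| = 4.8.
|B∩C|: x∈[2,7], y∈[1,3] → 5·2 = 10.
|A∩B∩C| = 3.6.
|A ∪ B ∪ C| = 146.5 − 32.35 + 3.6 = 117.75.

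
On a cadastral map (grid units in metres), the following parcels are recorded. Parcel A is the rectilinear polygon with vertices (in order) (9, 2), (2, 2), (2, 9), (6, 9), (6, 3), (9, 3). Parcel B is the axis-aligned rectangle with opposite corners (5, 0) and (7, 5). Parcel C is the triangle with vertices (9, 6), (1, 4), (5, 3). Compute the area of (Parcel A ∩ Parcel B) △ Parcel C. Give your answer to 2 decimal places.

|Parcel A ∩ Parcel B| = 4.
|(Parcel A ∩ Parcel B) ∩ Parcel C| = 1.625.
|(Parcel A ∩ Parcel B) △ Parcel C| = 4 + 8 − 3.25 = 8.75.

8.75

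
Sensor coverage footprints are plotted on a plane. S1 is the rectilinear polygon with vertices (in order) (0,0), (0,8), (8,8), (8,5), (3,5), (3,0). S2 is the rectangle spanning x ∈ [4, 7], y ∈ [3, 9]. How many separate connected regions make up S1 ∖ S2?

S1 ∖ S2 splits into 2 disjoint pieces (area 27, area 3).

2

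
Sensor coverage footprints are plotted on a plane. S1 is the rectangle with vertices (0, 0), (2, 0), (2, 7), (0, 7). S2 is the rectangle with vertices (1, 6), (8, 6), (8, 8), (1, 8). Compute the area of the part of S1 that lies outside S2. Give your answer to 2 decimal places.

|S1∩S2|: x∈[1,2], y∈[6,7] → 1·1 = 1.
|S1| = 14.
|S1 ∖ S2| = |S1| − |S1∩S2| = 14 − 1 = 13.00.

13.00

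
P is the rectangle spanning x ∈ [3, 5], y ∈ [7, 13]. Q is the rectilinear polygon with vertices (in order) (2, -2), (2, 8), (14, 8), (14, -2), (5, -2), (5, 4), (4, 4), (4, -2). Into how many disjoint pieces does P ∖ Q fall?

P ∖ Q is a single connected region.

1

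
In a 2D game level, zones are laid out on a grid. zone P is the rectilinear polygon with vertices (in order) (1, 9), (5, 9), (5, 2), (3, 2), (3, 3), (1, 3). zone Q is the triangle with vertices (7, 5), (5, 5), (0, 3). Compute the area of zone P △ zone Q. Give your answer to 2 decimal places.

|zone P| = 26, |zone Q| = 2, |zone P∩zone Q| = 1.3714.
|zone P △ zone Q| = |zone P| + |zone Q| − 2·|zone P∩zone Q| = 26 + 2 − 2.7429 = 25.26.

25.26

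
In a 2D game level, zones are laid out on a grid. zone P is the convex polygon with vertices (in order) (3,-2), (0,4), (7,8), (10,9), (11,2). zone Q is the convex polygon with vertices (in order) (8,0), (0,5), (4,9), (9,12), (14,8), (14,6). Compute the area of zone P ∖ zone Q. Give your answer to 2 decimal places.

21.38

|zone P| = 70, |zone P∩zone Q| = 48.6193.
|zone P ∖ zone Q| = |zone P| − |zone P∩zone Q| = 70 − 48.6193 = 21.38.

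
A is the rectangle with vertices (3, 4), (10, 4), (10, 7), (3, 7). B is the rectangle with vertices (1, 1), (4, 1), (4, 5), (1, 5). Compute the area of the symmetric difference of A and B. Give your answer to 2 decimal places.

|A∩B|: x∈[3,4], y∈[4,5] → 1·1 = 1.
|A △ B| = |A| + |B| − 2·|A∩B| = 21 + 12 − 2 = 31.00.

31.00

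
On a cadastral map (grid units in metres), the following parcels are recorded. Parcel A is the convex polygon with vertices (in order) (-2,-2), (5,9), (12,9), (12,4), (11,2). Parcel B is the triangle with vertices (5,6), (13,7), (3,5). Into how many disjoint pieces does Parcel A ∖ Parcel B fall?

1

Parcel A ∖ Parcel B is a single connected region.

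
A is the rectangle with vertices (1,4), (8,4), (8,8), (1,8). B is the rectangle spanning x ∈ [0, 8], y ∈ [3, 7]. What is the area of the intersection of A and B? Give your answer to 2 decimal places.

21.00

|A∩B|: x∈[1,8], y∈[4,7] → 7·3 = 21.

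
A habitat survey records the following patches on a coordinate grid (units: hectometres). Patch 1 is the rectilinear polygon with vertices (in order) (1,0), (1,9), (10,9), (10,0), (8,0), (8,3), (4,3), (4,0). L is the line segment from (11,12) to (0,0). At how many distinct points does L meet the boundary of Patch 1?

The segment meets the boundary at (1,1.091), (8.25,9).

2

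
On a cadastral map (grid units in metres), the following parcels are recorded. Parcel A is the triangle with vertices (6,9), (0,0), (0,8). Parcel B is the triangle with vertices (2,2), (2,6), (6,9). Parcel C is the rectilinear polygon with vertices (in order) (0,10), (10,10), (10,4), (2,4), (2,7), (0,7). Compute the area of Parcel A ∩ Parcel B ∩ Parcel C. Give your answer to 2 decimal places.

The intersection is the polygon with vertices (2,6), (6,9), (2.667,4), (2,4).
By the shoelace formula its area is 5.67.

5.67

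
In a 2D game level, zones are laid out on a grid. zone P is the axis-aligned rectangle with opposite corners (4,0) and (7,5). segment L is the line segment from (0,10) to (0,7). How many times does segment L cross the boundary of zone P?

The segment lies entirely outside zone P and never meets its boundary.

0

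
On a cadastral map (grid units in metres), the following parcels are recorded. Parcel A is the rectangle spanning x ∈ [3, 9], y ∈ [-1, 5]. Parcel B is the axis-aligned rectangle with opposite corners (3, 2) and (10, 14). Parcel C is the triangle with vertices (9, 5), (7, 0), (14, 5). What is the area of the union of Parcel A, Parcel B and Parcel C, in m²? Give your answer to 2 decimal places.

107.94

By inclusion–exclusion:
Individual areas: |Parcel A| = 36, |Parcel B| = 84, |Parcel C| = 12.5.
|Parcel A∩Parcel B|: x∈[3,9], y∈[2,5] → 6·3 = 18.
|Parcel A∩Parcel C| = 3.5714.
|Parcel B∩Parcel C| = 4.7857.
|Parcel A∩Parcel B∩Parcel C| = 1.8.
|Parcel A ∪ Parcel B ∪ Parcel C| = 132.5 − 26.3571 + 1.8 = 107.94.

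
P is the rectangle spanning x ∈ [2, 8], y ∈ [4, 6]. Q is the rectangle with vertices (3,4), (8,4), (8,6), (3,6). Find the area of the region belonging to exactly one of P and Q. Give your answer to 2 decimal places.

2.00

|P∩Q|: x∈[3,8], y∈[4,6] → 5·2 = 10.
|P △ Q| = |P| + |Q| − 2·|P∩Q| = 12 + 10 − 20 = 2.00.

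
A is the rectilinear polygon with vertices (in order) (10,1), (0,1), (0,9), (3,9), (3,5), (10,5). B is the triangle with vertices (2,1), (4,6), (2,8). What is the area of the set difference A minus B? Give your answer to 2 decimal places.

|A| = 52, |A∩B| = 5.7.
|A ∖ B| = |A| − |A∩B| = 52 − 5.7 = 46.30.

46.30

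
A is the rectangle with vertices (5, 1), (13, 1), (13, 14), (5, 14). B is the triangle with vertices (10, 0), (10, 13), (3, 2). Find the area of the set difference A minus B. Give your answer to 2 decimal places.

|A| = 104, |A∩B| = 40.0357.
|A ∖ B| = |A| − |A∩B| = 104 − 40.0357 = 63.96.

63.96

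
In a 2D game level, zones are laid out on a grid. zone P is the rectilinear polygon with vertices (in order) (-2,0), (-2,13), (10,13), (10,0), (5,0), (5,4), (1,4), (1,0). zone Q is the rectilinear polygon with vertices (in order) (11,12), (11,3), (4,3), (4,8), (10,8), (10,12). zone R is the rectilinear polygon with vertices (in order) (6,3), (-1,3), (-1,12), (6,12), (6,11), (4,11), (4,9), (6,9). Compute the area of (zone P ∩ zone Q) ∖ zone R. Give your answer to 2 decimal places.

|zone P ∩ zone Q| = 29.
|(zone P ∩ zone Q) ∩ zone R| = 9.
|(zone P ∩ zone Q) ∖ zone R| = 29 − 9 = 20.00.

20.00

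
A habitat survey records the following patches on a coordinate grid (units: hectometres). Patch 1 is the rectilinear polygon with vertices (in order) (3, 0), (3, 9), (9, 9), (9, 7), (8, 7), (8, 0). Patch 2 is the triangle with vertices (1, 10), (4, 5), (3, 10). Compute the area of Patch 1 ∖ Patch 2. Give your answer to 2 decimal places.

45.43

|Patch 1| = 47, |Patch 1∩Patch 2| = 1.5667.
|Patch 1 ∖ Patch 2| = |Patch 1| − |Patch 1∩Patch 2| = 47 − 1.5667 = 45.43.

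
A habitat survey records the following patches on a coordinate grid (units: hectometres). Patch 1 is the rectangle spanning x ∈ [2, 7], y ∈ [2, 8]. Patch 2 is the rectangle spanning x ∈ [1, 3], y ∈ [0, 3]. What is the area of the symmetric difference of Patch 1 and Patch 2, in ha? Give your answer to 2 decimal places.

|Patch 1∩Patch 2|: x∈[2,3], y∈[2,3] → 1·1 = 1.
|Patch 1 △ Patch 2| = |Patch 1| + |Patch 2| − 2·|Patch 1∩Patch 2| = 30 + 6 − 2 = 34.00.

34.00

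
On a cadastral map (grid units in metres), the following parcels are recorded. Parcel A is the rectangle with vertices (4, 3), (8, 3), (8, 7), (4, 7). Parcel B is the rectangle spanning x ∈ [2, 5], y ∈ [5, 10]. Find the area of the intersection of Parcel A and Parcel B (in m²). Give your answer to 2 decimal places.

2.00

|Parcel A∩Parcel B|: x∈[4,5], y∈[5,7] → 1·2 = 2.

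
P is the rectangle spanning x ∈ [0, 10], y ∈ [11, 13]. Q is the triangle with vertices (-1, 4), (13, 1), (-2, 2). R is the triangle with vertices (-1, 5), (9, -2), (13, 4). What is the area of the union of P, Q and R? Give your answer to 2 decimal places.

71.68

By inclusion–exclusion:
Individual areas: |P| = 20, |Q| = 15.5, |R| = 44.
|P∩Q| = 0.
|P∩R| = 0.
|Q∩R| = 7.8242.
|P∩Q∩R| = 0.
|P ∪ Q ∪ R| = 79.5 − 7.8242 + 0 = 71.68.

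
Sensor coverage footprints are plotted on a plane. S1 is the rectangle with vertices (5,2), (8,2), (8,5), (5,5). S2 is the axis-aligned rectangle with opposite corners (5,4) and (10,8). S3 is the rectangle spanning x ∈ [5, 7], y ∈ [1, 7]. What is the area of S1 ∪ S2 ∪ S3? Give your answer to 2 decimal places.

28.00

By inclusion–exclusion:
Individual areas: |S1| = 9, |S2| = 20, |S3| = 12.
|S1∩S2|: x∈[5,8], y∈[4,5] → 3·1 = 3.
|S1∩S3|: x∈[5,7], y∈[2,5] → 2·3 = 6.
|S2∩S3|: x∈[5,7], y∈[4,7] → 2·3 = 6.
|S1∩S2∩S3| = 2.
|S1 ∪ S2 ∪ S3| = 41 − 15 + 2 = 28.00.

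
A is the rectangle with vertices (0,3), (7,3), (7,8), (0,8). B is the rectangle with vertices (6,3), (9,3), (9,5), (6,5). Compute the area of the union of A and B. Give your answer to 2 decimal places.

By inclusion–exclusion:
Individual areas: |A| = 35, |B| = 6.
|A∩B|: x∈[6,7], y∈[3,5] → 1·2 = 2.
|A ∪ B| = 41 − 2 = 39.00.

39.00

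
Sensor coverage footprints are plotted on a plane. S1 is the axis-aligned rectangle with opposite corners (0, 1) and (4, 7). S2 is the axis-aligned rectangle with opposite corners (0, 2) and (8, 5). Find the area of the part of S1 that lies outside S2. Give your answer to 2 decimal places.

12.00

|S1∩S2|: x∈[0,4], y∈[2,5] → 4·3 = 12.
|S1| = 24.
|S1 ∖ S2| = |S1| − |S1∩S2| = 24 − 12 = 12.00.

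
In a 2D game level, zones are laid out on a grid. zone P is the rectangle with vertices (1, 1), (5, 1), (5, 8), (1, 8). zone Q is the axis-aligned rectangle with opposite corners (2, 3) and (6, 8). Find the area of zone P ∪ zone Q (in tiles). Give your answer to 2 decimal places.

33.00

By inclusion–exclusion:
Individual areas: |zone P| = 28, |zone Q| = 20.
|zone P∩zone Q|: x∈[2,5], y∈[3,8] → 3·5 = 15.
|zone P ∪ zone Q| = 48 − 15 = 33.00.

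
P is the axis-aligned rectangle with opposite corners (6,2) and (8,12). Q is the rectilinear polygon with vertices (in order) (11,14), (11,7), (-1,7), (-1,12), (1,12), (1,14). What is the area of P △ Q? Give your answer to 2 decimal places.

|P| = 20, |Q| = 80, |P∩Q| = 10.
|P △ Q| = |P| + |Q| − 2·|P∩Q| = 20 + 80 − 20 = 80.00.

80.00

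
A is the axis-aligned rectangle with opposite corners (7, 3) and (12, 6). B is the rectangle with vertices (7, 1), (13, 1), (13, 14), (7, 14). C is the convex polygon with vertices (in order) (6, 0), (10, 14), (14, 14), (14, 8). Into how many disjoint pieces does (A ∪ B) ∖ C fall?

2

(A ∪ B) ∖ C splits into 2 disjoint pieces (area 15.75, area 18).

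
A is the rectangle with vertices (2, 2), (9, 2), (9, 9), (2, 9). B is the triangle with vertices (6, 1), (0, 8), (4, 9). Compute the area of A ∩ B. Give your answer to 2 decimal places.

The intersection is the polygon with vertices (2,8.5), (4,9), (5.75,2), (5.143,2), (2,5.667).
By the shoelace formula its area is 13.86.

13.86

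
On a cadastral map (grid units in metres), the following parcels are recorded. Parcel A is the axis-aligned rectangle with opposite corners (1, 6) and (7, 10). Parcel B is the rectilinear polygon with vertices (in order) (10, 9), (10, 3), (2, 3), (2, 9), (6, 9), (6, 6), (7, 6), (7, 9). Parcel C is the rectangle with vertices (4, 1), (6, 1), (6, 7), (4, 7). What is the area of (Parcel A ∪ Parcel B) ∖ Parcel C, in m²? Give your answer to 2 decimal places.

|Parcel A ∪ Parcel B| = 57.
|(Parcel A ∪ Parcel B) ∩ Parcel C| = 8.
|(Parcel A ∪ Parcel B) ∖ Parcel C| = 57 − 8 = 49.00.

49.00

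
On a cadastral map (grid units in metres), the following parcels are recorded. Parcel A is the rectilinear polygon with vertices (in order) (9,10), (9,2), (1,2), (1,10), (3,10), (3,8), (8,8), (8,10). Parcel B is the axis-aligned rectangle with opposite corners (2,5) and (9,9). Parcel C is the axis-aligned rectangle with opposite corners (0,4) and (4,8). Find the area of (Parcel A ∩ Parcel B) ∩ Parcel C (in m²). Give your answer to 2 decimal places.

6.00

The region (Parcel A ∩ Parcel B) ∩ Parcel C is the polygon with vertices (2,5), (2,8), (3,8), (4,8), (4,5).
By the shoelace formula its area is 6.00.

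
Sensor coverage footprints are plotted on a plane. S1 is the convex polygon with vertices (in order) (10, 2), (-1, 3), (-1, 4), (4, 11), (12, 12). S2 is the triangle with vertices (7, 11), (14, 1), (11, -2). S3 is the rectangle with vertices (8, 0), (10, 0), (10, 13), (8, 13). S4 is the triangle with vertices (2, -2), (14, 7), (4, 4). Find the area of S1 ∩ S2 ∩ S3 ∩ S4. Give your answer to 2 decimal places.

1.97

The intersection is the polygon with vertices (10,4), (9.312,3.484), (8.718,5.415), (10,5.8).
By the shoelace formula its area is 1.97.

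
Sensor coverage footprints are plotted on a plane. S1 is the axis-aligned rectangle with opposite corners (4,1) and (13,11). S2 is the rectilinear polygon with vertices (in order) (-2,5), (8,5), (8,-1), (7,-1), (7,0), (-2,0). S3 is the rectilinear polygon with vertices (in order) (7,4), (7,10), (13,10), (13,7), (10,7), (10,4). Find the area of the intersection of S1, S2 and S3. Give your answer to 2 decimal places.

1.00

The intersection is the polygon with vertices (8,5), (8,4), (7,4), (7,5).
By the shoelace formula its area is 1.00.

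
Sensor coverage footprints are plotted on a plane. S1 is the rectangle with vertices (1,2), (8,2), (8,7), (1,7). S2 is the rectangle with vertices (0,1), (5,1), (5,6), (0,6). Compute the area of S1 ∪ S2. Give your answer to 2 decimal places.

By inclusion–exclusion:
Individual areas: |S1| = 35, |S2| = 25.
|S1∩S2|: x∈[1,5], y∈[2,6] → 4·4 = 16.
|S1 ∪ S2| = 60 − 16 = 44.00.

44.00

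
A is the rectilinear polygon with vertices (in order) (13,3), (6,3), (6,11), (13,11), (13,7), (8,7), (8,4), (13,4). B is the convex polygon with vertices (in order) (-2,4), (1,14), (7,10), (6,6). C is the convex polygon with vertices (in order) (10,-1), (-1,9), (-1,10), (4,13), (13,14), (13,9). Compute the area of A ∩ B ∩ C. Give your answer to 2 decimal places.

2.33

The intersection is the polygon with vertices (7,10), (6,6), (6,10.667).
By the shoelace formula its area is 2.33.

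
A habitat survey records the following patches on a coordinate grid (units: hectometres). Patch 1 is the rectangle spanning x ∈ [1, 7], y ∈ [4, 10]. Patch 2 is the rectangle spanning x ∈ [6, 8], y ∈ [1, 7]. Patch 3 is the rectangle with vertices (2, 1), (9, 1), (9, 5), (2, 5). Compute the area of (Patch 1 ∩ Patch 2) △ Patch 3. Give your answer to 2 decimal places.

|Patch 1 ∩ Patch 2| = 3.
|(Patch 1 ∩ Patch 2) ∩ Patch 3| = 1.
|(Patch 1 ∩ Patch 2) △ Patch 3| = 3 + 28 − 2 = 29.00.

29.00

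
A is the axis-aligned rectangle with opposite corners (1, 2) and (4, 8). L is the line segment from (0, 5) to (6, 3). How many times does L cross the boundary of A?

2

The segment meets the boundary at (4,3.667), (1,4.667).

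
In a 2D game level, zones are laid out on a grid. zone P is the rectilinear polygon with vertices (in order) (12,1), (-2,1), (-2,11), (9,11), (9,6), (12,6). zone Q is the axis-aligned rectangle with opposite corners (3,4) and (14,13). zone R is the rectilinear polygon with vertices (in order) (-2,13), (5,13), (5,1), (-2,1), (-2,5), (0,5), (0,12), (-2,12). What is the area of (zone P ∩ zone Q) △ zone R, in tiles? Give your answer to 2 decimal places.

90.00

|zone P ∩ zone Q| = 48.
|(zone P ∩ zone Q) ∩ zone R| = 14.
|(zone P ∩ zone Q) △ zone R| = 48 + 70 − 28 = 90.00.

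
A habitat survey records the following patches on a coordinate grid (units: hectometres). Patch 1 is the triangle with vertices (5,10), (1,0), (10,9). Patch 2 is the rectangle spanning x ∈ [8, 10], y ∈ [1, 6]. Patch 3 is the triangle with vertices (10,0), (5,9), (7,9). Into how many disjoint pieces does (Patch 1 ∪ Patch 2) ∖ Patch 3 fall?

(Patch 1 ∪ Patch 2) ∖ Patch 3 splits into 3 disjoint pieces (area 22.3393, area 1.8778, area 5.8333).

3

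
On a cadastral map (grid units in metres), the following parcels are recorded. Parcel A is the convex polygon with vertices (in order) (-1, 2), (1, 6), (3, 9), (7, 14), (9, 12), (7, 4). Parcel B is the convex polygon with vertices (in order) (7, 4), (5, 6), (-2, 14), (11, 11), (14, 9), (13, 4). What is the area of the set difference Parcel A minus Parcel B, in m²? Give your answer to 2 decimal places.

|Parcel A| = 55, |Parcel A∩Parcel B| = 27.7731.
|Parcel A ∖ Parcel B| = |Parcel A| − |Parcel A∩Parcel B| = 55 − 27.7731 = 27.23.

27.23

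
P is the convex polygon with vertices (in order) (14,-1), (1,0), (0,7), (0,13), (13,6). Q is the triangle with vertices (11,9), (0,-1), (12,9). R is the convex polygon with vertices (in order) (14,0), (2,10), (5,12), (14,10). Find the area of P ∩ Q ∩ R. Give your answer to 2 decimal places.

The intersection is the polygon with vertices (9.671,7.792), (10.206,7.505), (7.6,5.333), (7.27,5.609).
By the shoelace formula its area is 1.65.

1.65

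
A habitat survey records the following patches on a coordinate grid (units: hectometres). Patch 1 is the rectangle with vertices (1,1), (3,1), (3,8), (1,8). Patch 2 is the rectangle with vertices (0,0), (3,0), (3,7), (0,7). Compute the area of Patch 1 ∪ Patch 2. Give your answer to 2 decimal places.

By inclusion–exclusion:
Individual areas: |Patch 1| = 14, |Patch 2| = 21.
|Patch 1∩Patch 2|: x∈[1,3], y∈[1,7] → 2·6 = 12.
|Patch 1 ∪ Patch 2| = 35 − 12 = 23.00.

23.00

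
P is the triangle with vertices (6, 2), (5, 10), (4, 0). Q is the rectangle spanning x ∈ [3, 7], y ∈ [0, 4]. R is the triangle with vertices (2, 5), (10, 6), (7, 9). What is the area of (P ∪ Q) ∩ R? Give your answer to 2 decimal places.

The region (P ∪ Q) ∩ R is the polygon with vertices (5.569,5.446), (4.532,5.316), (4.717,7.174), (5.295,7.636).
By the shoelace formula its area is 1.65.

1.65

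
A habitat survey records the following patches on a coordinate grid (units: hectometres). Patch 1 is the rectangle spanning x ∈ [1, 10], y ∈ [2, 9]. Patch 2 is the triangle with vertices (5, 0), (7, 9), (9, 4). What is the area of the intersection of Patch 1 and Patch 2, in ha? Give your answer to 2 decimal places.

The intersection is the polygon with vertices (5.444,2), (7,9), (9,4), (7,2).
By the shoelace formula its area is 12.44.

12.44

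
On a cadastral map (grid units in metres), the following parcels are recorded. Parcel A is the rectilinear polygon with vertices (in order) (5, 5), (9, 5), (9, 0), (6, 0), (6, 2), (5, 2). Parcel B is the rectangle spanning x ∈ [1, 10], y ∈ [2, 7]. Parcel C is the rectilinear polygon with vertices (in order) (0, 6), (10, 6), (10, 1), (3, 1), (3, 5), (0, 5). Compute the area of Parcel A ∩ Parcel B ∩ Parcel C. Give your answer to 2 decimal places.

12.00

The intersection is the polygon with vertices (9,2), (6,2), (5,2), (5,5), (9,5).
By the shoelace formula its area is 12.00.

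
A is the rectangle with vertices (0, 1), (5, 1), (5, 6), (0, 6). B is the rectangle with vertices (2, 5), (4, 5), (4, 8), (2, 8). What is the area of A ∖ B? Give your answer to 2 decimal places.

|A∩B|: x∈[2,4], y∈[5,6] → 2·1 = 2.
|A| = 25.
|A ∖ B| = |A| − |A∩B| = 25 − 2 = 23.00.

23.00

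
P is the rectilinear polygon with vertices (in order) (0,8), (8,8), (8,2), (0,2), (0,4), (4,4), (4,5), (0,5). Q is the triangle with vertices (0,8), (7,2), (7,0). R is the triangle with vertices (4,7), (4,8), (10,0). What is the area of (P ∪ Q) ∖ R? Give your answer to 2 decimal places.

43.91

|P ∪ Q| = 46.5804.
|(P ∪ Q) ∩ R| = 2.6667.
|(P ∪ Q) ∖ R| = 46.5804 − 2.6667 = 43.91.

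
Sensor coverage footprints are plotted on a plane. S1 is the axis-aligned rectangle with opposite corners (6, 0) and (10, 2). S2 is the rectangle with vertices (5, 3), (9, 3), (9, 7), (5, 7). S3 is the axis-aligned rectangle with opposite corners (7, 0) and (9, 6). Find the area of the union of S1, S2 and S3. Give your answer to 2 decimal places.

26.00

By inclusion–exclusion:
Individual areas: |S1| = 8, |S2| = 16, |S3| = 12.
|S1∩S2| = 0 (no overlap).
|S1∩S3|: x∈[7,9], y∈[0,2] → 2·2 = 4.
|S2∩S3|: x∈[7,9], y∈[3,6] → 2·3 = 6.
|S1∩S2∩S3| = 0.
|S1 ∪ S2 ∪ S3| = 36 − 10 + 0 = 26.00.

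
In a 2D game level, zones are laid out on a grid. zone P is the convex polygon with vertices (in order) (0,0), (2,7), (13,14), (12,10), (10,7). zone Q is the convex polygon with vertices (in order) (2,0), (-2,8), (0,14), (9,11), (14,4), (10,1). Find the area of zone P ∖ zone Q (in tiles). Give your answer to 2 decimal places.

|zone P| = 58.5, |zone P∩zone Q| = 46.4415.
|zone P ∖ zone Q| = |zone P| − |zone P∩zone Q| = 58.5 − 46.4415 = 12.06.

12.06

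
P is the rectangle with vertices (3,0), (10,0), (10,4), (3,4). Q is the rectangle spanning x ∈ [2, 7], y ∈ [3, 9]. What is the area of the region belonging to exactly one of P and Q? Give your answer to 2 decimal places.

|P∩Q|: x∈[3,7], y∈[3,4] → 4·1 = 4.
|P △ Q| = |P| + |Q| − 2·|P∩Q| = 28 + 30 − 8 = 50.00.

50.00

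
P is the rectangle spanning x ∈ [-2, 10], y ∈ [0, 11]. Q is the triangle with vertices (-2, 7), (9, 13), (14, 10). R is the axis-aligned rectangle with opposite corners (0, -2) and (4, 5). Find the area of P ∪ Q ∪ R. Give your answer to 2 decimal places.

By inclusion–exclusion:
Individual areas: |P| = 132, |Q| = 31.5, |R| = 28.
|P∩Q| = 19.8333.
|P∩R|: x∈[0,4], y∈[0,5] → 4·5 = 20.
|Q∩R| = 0.
|P∩Q∩R| = 0.
|P ∪ Q ∪ R| = 191.5 − 39.8333 + 0 = 151.67.

151.67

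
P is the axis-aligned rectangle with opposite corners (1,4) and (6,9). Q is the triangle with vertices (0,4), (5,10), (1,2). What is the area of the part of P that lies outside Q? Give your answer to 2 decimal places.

|P| = 25, |P∩Q| = 5.2333.
|P ∖ Q| = |P| − |P∩Q| = 25 − 5.2333 = 19.77.

19.77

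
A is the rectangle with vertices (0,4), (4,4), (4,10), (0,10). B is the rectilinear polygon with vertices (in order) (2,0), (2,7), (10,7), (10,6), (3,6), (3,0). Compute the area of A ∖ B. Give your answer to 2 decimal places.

|A| = 24, |A∩B| = 4.
|A ∖ B| = |A| − |A∩B| = 24 − 4 = 20.00.

20.00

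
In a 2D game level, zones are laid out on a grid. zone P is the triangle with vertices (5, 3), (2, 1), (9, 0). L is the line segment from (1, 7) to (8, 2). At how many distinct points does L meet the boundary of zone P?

The segment lies entirely outside zone P and never meets its boundary.

0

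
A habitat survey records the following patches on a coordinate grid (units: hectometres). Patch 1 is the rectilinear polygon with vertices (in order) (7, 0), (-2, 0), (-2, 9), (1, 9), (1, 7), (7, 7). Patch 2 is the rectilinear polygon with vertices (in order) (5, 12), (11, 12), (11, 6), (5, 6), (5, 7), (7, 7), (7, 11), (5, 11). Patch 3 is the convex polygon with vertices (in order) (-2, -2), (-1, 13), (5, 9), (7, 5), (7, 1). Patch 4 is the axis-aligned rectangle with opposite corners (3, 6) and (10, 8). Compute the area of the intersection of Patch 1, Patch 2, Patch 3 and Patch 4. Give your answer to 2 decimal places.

The intersection is the polygon with vertices (5,7), (6,7), (6.5,6), (5,6).
By the shoelace formula its area is 1.25.

1.25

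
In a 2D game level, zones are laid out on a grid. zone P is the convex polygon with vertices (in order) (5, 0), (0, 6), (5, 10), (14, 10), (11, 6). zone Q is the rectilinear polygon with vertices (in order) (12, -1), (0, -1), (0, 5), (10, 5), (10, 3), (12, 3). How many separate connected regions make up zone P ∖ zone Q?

zone P ∖ zone Q is a single connected region.

1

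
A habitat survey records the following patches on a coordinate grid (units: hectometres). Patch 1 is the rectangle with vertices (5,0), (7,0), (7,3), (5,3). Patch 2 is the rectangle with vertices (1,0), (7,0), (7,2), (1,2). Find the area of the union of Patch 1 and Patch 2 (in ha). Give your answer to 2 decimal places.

By inclusion–exclusion:
Individual areas: |Patch 1| = 6, |Patch 2| = 12.
|Patch 1∩Patch 2|: x∈[5,7], y∈[0,2] → 2·2 = 4.
|Patch 1 ∪ Patch 2| = 18 − 4 = 14.00.

14.00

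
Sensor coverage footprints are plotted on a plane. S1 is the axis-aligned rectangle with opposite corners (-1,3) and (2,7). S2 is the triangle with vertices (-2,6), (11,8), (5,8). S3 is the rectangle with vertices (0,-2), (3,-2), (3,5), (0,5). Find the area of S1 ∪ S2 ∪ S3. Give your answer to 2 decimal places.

By inclusion–exclusion:
Individual areas: |S1| = 12, |S2| = 6, |S3| = 21.
|S1∩S2| = 0.9533.
|S1∩S3|: x∈[0,2], y∈[3,5] → 2·2 = 4.
|S2∩S3| = 0.
|S1∩S2∩S3| = 0.
|S1 ∪ S2 ∪ S3| = 39 − 4.9533 + 0 = 34.05.

34.05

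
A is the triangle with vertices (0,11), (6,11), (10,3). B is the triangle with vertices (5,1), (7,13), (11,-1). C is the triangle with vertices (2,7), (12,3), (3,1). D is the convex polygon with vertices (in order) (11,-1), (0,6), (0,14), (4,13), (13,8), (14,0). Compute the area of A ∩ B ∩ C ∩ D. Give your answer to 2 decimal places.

0.56

The intersection is the polygon with vertices (8,4.6), (9.5,4), (9.667,3.667), (9.815,3.148).
By the shoelace formula its area is 0.56.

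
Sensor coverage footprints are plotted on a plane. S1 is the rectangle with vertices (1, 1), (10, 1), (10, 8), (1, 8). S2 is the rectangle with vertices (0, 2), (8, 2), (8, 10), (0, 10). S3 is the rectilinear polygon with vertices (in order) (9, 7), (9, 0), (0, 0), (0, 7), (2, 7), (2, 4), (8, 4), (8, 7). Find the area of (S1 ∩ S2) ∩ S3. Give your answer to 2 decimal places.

|S1 ∩ S2| = 42.
|(S1 ∩ S2) ∩ S3| = 17.00.

17.00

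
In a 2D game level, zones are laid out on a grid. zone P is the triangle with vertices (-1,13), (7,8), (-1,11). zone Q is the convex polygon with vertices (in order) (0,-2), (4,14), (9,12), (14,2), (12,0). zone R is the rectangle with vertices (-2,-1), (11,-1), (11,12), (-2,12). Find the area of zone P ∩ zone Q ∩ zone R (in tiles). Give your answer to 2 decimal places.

The intersection is the polygon with vertices (2.886,9.543), (3.108,10.432), (7,8).
By the shoelace formula its area is 2.00.

2.00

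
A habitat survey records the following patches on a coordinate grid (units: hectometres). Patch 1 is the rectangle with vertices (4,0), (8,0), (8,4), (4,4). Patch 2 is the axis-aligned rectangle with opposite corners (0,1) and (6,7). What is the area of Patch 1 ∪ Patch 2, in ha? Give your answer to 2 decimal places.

46.00

By inclusion–exclusion:
Individual areas: |Patch 1| = 16, |Patch 2| = 36.
|Patch 1∩Patch 2|: x∈[4,6], y∈[1,4] → 2·3 = 6.
|Patch 1 ∪ Patch 2| = 52 − 6 = 46.00.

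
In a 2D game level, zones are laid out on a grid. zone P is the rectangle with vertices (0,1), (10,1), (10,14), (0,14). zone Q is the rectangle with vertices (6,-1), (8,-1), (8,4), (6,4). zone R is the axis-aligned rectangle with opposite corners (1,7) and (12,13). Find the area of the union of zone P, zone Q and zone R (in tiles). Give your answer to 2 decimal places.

By inclusion–exclusion:
Individual areas: |zone P| = 130, |zone Q| = 10, |zone R| = 66.
|zone P∩zone Q|: x∈[6,8], y∈[1,4] → 2·3 = 6.
|zone P∩zone R|: x∈[1,10], y∈[7,13] → 9·6 = 54.
|zone Q∩zone R| = 0 (no overlap).
|zone P∩zone Q∩zone R| = 0.
|zone P ∪ zone Q ∪ zone R| = 206 − 60 + 0 = 146.00.

146.00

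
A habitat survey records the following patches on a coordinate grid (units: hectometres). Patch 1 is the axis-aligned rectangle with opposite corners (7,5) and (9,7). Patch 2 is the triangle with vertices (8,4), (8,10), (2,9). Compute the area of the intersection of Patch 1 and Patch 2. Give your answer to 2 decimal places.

2.00

The intersection is the polygon with vertices (7,5), (7,7), (8,7), (8,5).
By the shoelace formula its area is 2.00.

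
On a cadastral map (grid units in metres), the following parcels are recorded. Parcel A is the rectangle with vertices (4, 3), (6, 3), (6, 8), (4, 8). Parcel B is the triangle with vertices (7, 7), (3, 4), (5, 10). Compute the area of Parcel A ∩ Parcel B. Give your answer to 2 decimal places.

4.83

The intersection is the polygon with vertices (6,8), (6,6.25), (4,4.75), (4,7), (4.333,8).
By the shoelace formula its area is 4.83.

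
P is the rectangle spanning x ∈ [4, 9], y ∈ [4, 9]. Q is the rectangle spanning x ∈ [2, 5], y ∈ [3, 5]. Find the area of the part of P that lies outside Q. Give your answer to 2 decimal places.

|P∩Q|: x∈[4,5], y∈[4,5] → 1·1 = 1.
|P| = 25.
|P ∖ Q| = |P| − |P∩Q| = 25 − 1 = 24.00.

24.00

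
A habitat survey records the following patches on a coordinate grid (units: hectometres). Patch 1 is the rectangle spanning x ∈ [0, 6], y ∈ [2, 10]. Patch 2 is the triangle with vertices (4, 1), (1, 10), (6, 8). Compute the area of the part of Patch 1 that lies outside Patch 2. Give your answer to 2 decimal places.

28.81

|Patch 1| = 48, |Patch 1∩Patch 2| = 19.1905.
|Patch 1 ∖ Patch 2| = |Patch 1| − |Patch 1∩Patch 2| = 48 − 19.1905 = 28.81.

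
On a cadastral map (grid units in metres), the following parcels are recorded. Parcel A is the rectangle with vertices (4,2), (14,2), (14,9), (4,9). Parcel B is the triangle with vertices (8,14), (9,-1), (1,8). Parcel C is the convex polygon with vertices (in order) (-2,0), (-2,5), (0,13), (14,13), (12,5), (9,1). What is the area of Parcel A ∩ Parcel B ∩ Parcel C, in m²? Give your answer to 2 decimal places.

The intersection is the polygon with vertices (8.333,9), (8.8,2), (6.333,2), (4,4.625), (4,9).
By the shoelace formula its area is 28.90.

28.90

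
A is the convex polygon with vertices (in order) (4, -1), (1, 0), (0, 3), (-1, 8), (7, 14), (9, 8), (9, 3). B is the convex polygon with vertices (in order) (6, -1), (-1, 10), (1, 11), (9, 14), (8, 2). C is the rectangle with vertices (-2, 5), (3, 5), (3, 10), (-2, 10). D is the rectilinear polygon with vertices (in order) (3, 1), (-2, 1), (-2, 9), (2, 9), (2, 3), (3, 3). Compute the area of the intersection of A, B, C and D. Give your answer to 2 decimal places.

The intersection is the polygon with vertices (0.333,9), (2,9), (2,5.286), (-0.139,8.646).
By the shoelace formula its area is 4.27.

4.27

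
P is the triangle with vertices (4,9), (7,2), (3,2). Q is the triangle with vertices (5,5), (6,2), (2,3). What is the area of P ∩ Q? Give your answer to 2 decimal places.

The intersection is the polygon with vertices (3.263,3.842), (5,5), (6,2), (3.103,2.724).
By the shoelace formula its area is 4.86.

4.86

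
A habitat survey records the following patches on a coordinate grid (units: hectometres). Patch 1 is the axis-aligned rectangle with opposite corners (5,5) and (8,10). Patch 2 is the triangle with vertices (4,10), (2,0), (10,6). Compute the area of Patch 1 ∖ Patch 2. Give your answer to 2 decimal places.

|Patch 1| = 15, |Patch 1∩Patch 2| = 10.
|Patch 1 ∖ Patch 2| = |Patch 1| − |Patch 1∩Patch 2| = 15 − 10 = 5.00.

5.00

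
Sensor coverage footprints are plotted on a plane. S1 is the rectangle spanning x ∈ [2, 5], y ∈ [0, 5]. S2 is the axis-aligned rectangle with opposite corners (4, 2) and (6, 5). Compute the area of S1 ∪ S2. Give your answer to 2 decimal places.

18.00

By inclusion–exclusion:
Individual areas: |S1| = 15, |S2| = 6.
|S1∩S2|: x∈[4,5], y∈[2,5] → 1·3 = 3.
|S1 ∪ S2| = 21 − 3 = 18.00.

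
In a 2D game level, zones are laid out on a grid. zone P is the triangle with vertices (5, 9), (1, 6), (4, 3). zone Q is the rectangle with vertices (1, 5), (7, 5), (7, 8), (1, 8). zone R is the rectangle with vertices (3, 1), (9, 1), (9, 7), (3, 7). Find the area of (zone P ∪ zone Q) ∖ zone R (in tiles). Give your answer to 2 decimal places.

|zone P ∪ zone Q| = 20.9167.
|(zone P ∪ zone Q) ∩ zone R| = 9.8333.
|(zone P ∪ zone Q) ∖ zone R| = 20.9167 − 9.8333 = 11.08.

11.08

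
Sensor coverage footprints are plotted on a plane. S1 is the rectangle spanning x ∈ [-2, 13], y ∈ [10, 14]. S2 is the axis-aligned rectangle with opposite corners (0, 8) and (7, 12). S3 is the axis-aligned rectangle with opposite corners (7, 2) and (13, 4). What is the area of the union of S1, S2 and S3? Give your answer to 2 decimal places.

86.00

By inclusion–exclusion:
Individual areas: |S1| = 60, |S2| = 28, |S3| = 12.
|S1∩S2|: x∈[0,7], y∈[10,12] → 7·2 = 14.
|S1∩S3| = 0 (no overlap).
|S2∩S3| = 0 (no overlap).
|S1∩S2∩S3| = 0.
|S1 ∪ S2 ∪ S3| = 100 − 14 + 0 = 86.00.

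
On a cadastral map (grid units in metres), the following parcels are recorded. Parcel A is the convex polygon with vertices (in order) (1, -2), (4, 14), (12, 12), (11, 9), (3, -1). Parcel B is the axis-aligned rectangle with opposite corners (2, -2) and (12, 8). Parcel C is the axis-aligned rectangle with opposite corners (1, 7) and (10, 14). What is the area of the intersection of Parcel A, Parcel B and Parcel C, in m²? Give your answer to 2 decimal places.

The intersection is the polygon with vertices (10,8), (10,7.75), (9.4,7), (2.688,7), (2.875,8).
By the shoelace formula its area is 6.99.

6.99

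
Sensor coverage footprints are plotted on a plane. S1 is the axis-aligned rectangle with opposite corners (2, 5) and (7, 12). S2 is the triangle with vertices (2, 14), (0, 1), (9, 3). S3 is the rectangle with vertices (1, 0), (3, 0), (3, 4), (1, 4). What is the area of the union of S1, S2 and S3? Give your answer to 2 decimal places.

By inclusion–exclusion:
Individual areas: |S1| = 35, |S2| = 56.5, |S3| = 8.
|S1∩S2| = 24.0844.
|S1∩S3| = 0 (no overlap).
|S2∩S3| = 5.1111.
|S1∩S2∩S3| = 0.
|S1 ∪ S2 ∪ S3| = 99.5 − 29.1955 + 0 = 70.30.

70.30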